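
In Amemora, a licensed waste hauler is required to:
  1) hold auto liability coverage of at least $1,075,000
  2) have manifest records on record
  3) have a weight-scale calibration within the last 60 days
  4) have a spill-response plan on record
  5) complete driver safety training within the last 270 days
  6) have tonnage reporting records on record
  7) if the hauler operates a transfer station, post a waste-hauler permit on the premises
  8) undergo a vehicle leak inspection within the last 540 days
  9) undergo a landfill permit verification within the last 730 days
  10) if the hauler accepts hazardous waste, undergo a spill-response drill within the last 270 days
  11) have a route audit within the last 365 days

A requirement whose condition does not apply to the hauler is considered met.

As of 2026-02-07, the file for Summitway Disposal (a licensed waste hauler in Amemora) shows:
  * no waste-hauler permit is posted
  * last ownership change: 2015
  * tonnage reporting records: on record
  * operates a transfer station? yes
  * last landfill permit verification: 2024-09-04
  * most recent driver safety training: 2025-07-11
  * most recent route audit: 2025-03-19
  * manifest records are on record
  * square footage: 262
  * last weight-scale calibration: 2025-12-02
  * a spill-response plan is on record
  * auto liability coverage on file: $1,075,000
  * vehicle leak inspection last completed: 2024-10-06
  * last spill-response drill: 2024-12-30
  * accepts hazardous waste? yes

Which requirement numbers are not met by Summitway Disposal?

1. auto liability coverage $1,075,000 ≥ $1,075,000 → met
2. manifest records present → met
3. weight-scale calibration 67 days ago vs limit 60 → not met
4. spill-response plan present → met
5. driver safety training 211 days ago vs limit 270 → met
6. tonnage reporting records present → met
7. condition 'operates a transfer station' holds; waste-hauler permit absent → not met
8. vehicle leak inspection 489 days ago vs limit 540 → met
9. landfill permit verification 521 days ago vs limit 730 → met
10. condition 'accepts hazardous waste' holds; spill-response drill 404 days ago vs limit 270 → not met
11. route audit 325 days ago vs limit 365 → met
Not met: 3, 7, 10

3, 7, 10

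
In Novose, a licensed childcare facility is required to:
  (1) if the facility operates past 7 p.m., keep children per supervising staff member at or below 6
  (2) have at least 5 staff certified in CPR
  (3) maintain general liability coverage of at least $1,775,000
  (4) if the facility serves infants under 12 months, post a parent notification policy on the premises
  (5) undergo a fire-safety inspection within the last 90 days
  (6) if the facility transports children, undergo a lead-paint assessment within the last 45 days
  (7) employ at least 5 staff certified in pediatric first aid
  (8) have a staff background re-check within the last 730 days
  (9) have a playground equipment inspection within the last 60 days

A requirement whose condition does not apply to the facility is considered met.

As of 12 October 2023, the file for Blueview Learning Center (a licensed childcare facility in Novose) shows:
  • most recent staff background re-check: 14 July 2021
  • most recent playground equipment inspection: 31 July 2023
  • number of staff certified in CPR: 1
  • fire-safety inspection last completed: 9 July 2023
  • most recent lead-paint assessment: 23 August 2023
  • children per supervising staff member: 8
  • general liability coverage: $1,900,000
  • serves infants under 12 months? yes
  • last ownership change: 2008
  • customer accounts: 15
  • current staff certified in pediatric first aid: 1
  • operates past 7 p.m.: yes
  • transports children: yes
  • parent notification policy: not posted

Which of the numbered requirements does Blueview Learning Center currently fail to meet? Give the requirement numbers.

1. condition 'operates past 7 p.m.' holds; children per supervising staff member 8 > 6 → not met
2. staff certified in CPR 1 < 5 → not met
3. general liability coverage $1,900,000 ≥ $1,775,000 → met
4. condition 'serves infants under 12 months' holds; parent notification policy absent → not met
5. fire-safety inspection 95 days ago vs limit 90 → not met
6. condition 'transports children' holds; lead-paint assessment 50 days ago vs limit 45 → not met
7. staff certified in pediatric first aid 1 < 5 → not met
8. staff background re-check 820 days ago vs limit 730 → not met
9. playground equipment inspection 73 days ago vs limit 60 → not met
Not met: 1, 2, 4, 5, 6, 7, 8, 9

1, 2, 4, 5, 6, 7, 8, 9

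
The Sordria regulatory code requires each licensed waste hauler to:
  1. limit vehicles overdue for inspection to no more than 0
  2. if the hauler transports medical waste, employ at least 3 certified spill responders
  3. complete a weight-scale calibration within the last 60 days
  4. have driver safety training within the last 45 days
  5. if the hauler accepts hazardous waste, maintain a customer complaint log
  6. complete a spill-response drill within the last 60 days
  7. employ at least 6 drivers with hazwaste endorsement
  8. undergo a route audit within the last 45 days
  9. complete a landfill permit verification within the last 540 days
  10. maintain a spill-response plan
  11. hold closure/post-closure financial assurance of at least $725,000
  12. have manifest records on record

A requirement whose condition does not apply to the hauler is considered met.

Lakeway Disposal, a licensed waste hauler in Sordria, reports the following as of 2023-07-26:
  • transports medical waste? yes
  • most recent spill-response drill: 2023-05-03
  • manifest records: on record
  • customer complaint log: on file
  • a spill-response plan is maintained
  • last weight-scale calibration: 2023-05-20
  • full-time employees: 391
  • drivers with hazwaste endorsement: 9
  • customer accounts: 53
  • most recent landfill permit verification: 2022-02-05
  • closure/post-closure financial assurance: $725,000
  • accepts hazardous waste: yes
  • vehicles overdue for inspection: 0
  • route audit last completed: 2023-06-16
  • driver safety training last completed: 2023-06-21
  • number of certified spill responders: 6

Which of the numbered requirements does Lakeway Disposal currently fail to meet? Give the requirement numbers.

3, 6

1. vehicles overdue for inspection 0 ≤ 0 → met
2. condition 'transports medical waste' holds; certified spill responders 6 ≥ 3 → met
3. weight-scale calibration 67 days ago vs limit 60 → not met
4. driver safety training 35 days ago vs limit 45 → met
5. condition 'accepts hazardous waste' holds; customer complaint log present → met
6. spill-response drill 84 days ago vs limit 60 → not met
7. drivers with hazwaste endorsement 9 ≥ 6 → met
8. route audit 40 days ago vs limit 45 → met
9. landfill permit verification 536 days ago vs limit 540 → met
10. spill-response plan present → met
11. closure/post-closure financial assurance $725,000 ≥ $725,000 → met
12. manifest records present → met
Not met: 3, 6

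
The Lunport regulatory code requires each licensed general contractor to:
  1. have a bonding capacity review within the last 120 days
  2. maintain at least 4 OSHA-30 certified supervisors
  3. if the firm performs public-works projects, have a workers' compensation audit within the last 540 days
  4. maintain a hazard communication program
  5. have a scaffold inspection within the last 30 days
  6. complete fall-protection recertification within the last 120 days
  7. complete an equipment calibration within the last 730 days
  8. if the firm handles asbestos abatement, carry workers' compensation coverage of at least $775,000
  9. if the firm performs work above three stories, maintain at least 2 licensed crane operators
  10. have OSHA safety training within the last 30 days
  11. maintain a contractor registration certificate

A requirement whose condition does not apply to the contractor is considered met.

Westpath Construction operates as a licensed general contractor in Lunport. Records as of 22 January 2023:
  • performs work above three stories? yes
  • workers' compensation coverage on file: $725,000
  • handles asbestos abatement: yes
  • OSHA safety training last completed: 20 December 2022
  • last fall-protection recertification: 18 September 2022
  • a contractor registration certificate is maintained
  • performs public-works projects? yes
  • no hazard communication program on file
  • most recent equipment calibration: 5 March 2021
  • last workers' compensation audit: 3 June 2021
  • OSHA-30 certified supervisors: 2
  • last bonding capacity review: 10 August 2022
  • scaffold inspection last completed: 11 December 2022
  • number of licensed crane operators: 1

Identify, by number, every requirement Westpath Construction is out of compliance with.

1, 2, 3, 4, 5, 6, 8, 9, 10

1. bonding capacity review 165 days ago vs limit 120 → not met
2. OSHA-30 certified supervisors 2 < 4 → not met
3. condition 'performs public-works projects' holds; workers' compensation audit 598 days ago vs limit 540 → not met
4. hazard communication program absent → not met
5. scaffold inspection 42 days ago vs limit 30 → not met
6. fall-protection recertification 126 days ago vs limit 120 → not met
7. equipment calibration 688 days ago vs limit 730 → met
8. condition 'handles asbestos abatement' holds; workers' compensation coverage $725,000 < $775,000 → not met
9. condition 'performs work above three stories' holds; licensed crane operators 1 < 2 → not met
10. OSHA safety training 33 days ago vs limit 30 → not met
11. contractor registration certificate present → met
Not met: 1, 2, 3, 4, 5, 6, 8, 9, 10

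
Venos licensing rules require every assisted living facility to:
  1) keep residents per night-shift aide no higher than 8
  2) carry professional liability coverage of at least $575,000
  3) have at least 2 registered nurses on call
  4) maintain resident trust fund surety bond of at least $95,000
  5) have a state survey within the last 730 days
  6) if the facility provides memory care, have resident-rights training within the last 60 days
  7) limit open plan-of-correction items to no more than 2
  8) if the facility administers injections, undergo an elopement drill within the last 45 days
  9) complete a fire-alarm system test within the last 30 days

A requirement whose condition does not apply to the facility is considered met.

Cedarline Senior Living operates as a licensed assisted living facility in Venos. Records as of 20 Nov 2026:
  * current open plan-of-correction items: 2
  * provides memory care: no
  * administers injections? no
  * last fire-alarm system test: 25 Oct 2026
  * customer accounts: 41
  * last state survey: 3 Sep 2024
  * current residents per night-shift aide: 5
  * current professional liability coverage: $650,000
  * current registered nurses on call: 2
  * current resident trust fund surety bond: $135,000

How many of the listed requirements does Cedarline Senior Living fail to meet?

1

1. residents per night-shift aide 5 ≤ 8 → met
2. professional liability coverage $650,000 ≥ $575,000 → met
3. registered nurses on call 2 ≥ 2 → met
4. resident trust fund surety bond $135,000 ≥ $95,000 → met
5. state survey 808 days ago vs limit 730 → not met
6. condition 'provides memory care' does not hold → requirement n/a → met
7. open plan-of-correction items 2 ≤ 2 → met
8. condition 'administers injections' does not hold → requirement n/a → met
9. fire-alarm system test 26 days ago vs limit 30 → met
Not met: 1 of 9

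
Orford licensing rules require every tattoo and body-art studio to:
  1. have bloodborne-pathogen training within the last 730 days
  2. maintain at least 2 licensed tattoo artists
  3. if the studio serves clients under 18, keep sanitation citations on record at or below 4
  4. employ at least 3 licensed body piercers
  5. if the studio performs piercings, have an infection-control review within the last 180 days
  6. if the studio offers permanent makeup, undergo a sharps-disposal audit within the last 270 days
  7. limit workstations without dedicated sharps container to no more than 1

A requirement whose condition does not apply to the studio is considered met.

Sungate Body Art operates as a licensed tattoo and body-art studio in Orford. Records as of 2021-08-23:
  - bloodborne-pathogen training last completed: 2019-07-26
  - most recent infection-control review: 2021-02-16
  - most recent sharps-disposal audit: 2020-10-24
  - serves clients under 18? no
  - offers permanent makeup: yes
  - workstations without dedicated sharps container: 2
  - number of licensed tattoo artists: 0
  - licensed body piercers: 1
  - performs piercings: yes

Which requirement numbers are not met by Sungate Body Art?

1, 2, 4, 5, 6, 7

1. bloodborne-pathogen training 759 days ago vs limit 730 → not met
2. licensed tattoo artists 0 < 2 → not met
3. condition 'serves clients under 18' does not hold → requirement n/a → met
4. licensed body piercers 1 < 3 → not met
5. condition 'performs piercings' holds; infection-control review 188 days ago vs limit 180 → not met
6. condition 'offers permanent makeup' holds; sharps-disposal audit 303 days ago vs limit 270 → not met
7. workstations without dedicated sharps container 2 > 1 → not met
Not met: 1, 2, 4, 5, 6, 7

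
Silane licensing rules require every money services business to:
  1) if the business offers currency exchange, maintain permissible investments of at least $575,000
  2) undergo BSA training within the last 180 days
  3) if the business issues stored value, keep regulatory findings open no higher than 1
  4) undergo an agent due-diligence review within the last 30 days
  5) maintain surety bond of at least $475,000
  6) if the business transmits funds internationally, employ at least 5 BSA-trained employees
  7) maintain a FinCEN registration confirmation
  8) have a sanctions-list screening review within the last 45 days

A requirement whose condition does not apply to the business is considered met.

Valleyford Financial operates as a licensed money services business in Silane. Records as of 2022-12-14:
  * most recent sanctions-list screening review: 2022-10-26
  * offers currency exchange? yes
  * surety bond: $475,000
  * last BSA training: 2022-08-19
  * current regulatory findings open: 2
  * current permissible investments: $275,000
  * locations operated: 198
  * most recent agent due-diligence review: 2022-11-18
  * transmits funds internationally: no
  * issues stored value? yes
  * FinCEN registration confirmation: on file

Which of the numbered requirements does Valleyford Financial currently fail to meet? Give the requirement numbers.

1. condition 'offers currency exchange' holds; permissible investments $275,000 < $575,000 → not met
2. BSA training 117 days ago vs limit 180 → met
3. condition 'issues stored value' holds; regulatory findings open 2 > 1 → not met
4. agent due-diligence review 26 days ago vs limit 30 → met
5. surety bond $475,000 ≥ $475,000 → met
6. condition 'transmits funds internationally' does not hold → requirement n/a → met
7. FinCEN registration confirmation present → met
8. sanctions-list screening review 49 days ago vs limit 45 → not met
Not met: 1, 3, 8

1, 3, 8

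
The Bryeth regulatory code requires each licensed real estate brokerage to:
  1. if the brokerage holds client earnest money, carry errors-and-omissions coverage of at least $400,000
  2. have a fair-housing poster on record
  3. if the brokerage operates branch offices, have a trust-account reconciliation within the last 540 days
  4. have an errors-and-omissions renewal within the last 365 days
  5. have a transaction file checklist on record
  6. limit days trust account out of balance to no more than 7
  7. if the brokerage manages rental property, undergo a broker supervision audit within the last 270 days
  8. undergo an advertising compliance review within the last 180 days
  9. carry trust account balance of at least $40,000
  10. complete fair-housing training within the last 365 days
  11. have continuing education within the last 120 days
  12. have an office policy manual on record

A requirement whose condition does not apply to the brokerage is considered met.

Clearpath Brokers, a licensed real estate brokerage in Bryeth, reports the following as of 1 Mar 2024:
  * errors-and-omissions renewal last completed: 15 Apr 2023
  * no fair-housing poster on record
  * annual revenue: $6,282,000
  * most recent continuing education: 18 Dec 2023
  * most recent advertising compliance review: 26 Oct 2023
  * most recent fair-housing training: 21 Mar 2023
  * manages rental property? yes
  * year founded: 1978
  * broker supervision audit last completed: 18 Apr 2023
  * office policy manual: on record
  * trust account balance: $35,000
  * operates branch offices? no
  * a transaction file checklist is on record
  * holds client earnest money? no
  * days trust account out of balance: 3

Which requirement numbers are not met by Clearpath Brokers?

2, 7, 9

1. condition 'holds client earnest money' does not hold → requirement n/a → met
2. fair-housing poster absent → not met
3. condition 'operates branch offices' does not hold → requirement n/a → met
4. errors-and-omissions renewal 321 days ago vs limit 365 → met
5. transaction file checklist present → met
6. days trust account out of balance 3 ≤ 7 → met
7. condition 'manages rental property' holds; broker supervision audit 318 days ago vs limit 270 → not met
8. advertising compliance review 127 days ago vs limit 180 → met
9. trust account balance $35,000 < $40,000 → not met
10. fair-housing training 346 days ago vs limit 365 → met
11. continuing education 74 days ago vs limit 120 → met
12. office policy manual present → met
Not met: 2, 7, 9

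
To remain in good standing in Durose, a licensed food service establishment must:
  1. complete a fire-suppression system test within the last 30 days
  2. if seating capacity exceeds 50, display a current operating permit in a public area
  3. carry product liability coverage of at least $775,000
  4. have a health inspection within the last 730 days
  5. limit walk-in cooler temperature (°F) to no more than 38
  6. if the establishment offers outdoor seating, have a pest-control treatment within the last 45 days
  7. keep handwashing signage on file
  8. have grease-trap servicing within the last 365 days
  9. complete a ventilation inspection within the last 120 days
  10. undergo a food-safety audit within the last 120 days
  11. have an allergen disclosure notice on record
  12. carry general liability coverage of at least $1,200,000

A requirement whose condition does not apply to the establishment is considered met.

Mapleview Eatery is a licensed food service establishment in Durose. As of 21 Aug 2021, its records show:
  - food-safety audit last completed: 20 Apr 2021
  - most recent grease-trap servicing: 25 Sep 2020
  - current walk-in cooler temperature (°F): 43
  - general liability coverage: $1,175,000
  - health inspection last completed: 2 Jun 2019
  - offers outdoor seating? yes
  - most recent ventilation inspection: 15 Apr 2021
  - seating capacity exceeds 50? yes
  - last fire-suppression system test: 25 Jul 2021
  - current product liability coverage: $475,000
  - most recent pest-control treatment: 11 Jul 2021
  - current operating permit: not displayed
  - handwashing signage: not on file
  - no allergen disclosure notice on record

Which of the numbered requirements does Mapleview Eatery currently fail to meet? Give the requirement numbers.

2, 3, 4, 5, 7, 9, 10, 11, 12

1. fire-suppression system test 27 days ago vs limit 30 → met
2. condition 'seating capacity exceeds 50' holds; current operating permit absent → not met
3. product liability coverage $475,000 < $775,000 → not met
4. health inspection 811 days ago vs limit 730 → not met
5. walk-in cooler temperature (°F) 43 > 38 → not met
6. condition 'offers outdoor seating' holds; pest-control treatment 41 days ago vs limit 45 → met
7. handwashing signage absent → not met
8. grease-trap servicing 330 days ago vs limit 365 → met
9. ventilation inspection 128 days ago vs limit 120 → not met
10. food-safety audit 123 days ago vs limit 120 → not met
11. allergen disclosure notice absent → not met
12. general liability coverage $1,175,000 < $1,200,000 → not met
Not met: 2, 3, 4, 5, 7, 9, 10, 11, 12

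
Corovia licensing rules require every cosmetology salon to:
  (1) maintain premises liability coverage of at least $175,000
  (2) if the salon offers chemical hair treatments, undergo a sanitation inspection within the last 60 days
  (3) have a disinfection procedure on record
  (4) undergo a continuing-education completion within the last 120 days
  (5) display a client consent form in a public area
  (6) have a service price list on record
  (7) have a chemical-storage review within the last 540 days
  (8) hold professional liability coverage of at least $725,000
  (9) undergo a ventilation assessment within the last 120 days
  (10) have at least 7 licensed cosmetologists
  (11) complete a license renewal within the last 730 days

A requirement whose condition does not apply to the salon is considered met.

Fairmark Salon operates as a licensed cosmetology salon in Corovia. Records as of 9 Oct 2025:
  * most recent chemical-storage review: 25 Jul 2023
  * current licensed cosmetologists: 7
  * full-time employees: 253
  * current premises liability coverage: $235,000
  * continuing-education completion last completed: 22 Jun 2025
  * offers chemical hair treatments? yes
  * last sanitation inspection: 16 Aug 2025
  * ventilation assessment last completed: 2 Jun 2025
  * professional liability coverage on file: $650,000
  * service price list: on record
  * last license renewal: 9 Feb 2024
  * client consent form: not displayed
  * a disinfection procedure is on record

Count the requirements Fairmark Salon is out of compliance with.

4

1. premises liability coverage $235,000 ≥ $175,000 → met
2. condition 'offers chemical hair treatments' holds; sanitation inspection 54 days ago vs limit 60 → met
3. disinfection procedure present → met
4. continuing-education completion 109 days ago vs limit 120 → met
5. client consent form absent → not met
6. service price list present → met
7. chemical-storage review 807 days ago vs limit 540 → not met
8. professional liability coverage $650,000 < $725,000 → not met
9. ventilation assessment 129 days ago vs limit 120 → not met
10. licensed cosmetologists 7 ≥ 7 → met
11. license renewal 608 days ago vs limit 730 → met
Not met: 4 of 11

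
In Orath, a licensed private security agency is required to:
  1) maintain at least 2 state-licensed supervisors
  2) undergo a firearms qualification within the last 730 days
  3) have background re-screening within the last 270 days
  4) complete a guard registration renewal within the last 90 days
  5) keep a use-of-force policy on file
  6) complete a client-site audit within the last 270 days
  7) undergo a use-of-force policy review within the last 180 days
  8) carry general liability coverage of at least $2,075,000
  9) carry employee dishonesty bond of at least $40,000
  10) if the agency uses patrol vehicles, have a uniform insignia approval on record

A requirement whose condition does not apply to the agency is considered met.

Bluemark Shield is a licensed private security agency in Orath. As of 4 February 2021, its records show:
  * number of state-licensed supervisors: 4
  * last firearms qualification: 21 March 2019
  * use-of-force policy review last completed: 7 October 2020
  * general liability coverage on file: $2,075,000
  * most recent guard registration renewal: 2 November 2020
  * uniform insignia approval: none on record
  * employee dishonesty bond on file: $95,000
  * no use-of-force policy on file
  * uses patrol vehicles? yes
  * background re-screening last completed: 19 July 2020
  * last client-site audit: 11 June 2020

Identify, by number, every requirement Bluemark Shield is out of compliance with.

1. state-licensed supervisors 4 ≥ 2 → met
2. firearms qualification 686 days ago vs limit 730 → met
3. background re-screening 200 days ago vs limit 270 → met
4. guard registration renewal 94 days ago vs limit 90 → not met
5. use-of-force policy absent → not met
6. client-site audit 238 days ago vs limit 270 → met
7. use-of-force policy review 120 days ago vs limit 180 → met
8. general liability coverage $2,075,000 ≥ $2,075,000 → met
9. employee dishonesty bond $95,000 ≥ $40,000 → met
10. condition 'uses patrol vehicles' holds; uniform insignia approval absent → not met
Not met: 4, 5, 10

4, 5, 10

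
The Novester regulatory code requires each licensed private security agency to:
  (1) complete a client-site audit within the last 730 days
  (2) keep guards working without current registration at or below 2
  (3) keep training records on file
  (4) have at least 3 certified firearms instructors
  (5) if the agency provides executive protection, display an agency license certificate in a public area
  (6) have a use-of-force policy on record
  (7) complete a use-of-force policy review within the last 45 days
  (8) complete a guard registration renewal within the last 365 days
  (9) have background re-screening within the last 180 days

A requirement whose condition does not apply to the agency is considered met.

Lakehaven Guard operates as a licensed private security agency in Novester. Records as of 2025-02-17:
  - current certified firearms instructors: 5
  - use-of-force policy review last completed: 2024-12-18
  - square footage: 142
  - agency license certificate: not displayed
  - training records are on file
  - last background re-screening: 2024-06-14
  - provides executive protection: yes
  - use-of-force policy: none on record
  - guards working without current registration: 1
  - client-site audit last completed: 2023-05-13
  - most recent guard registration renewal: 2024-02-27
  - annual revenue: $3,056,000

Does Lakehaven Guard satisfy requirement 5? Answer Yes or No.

No

5. condition 'provides executive protection' holds; agency license certificate absent → not met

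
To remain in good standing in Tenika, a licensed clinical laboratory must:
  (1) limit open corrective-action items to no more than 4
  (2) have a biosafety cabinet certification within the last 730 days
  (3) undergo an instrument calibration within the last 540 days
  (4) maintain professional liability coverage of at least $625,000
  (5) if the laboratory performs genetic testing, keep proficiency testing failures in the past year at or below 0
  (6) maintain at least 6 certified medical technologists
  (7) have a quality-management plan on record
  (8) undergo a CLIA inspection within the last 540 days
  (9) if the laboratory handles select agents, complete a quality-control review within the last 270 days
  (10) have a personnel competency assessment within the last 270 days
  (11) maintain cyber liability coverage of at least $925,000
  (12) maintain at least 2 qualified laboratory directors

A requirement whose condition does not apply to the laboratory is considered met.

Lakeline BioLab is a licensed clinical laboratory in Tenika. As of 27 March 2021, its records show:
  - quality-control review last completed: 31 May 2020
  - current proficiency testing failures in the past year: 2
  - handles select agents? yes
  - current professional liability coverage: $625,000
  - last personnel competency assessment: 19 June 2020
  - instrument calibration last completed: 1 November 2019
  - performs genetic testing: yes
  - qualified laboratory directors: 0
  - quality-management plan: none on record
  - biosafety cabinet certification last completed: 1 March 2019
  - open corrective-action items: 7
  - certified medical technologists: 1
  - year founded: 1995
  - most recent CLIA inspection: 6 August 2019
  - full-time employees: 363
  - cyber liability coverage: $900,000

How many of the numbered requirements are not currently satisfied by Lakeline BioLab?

10

1. open corrective-action items 7 > 4 → not met
2. biosafety cabinet certification 757 days ago vs limit 730 → not met
3. instrument calibration 512 days ago vs limit 540 → met
4. professional liability coverage $625,000 ≥ $625,000 → met
5. condition 'performs genetic testing' holds; proficiency testing failures in the past year 2 > 0 → not met
6. certified medical technologists 1 < 6 → not met
7. quality-management plan absent → not met
8. CLIA inspection 599 days ago vs limit 540 → not met
9. condition 'handles select agents' holds; quality-control review 300 days ago vs limit 270 → not met
10. personnel competency assessment 281 days ago vs limit 270 → not met
11. cyber liability coverage $900,000 < $925,000 → not met
12. qualified laboratory directors 0 < 2 → not met
Not met: 10 of 12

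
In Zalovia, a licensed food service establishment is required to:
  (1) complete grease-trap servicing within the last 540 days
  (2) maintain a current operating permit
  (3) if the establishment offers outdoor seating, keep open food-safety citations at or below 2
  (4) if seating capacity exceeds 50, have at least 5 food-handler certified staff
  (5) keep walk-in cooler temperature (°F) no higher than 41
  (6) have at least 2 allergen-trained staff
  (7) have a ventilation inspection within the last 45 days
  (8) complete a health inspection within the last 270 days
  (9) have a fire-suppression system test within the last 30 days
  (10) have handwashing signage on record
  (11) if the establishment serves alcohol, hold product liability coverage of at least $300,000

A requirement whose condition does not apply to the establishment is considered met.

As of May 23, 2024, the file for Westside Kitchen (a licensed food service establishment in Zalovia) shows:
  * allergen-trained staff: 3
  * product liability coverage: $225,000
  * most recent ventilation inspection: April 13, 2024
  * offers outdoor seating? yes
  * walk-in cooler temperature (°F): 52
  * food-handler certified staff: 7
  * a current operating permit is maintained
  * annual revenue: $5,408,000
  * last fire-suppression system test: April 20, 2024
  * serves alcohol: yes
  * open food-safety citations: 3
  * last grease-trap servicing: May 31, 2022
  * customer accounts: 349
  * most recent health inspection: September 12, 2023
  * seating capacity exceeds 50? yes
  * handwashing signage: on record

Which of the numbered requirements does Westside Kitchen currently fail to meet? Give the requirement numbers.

1, 3, 5, 9, 11

1. grease-trap servicing 723 days ago vs limit 540 → not met
2. current operating permit present → met
3. condition 'offers outdoor seating' holds; open food-safety citations 3 > 2 → not met
4. condition 'seating capacity exceeds 50' holds; food-handler certified staff 7 ≥ 5 → met
5. walk-in cooler temperature (°F) 52 > 41 → not met
6. allergen-trained staff 3 ≥ 2 → met
7. ventilation inspection 40 days ago vs limit 45 → met
8. health inspection 254 days ago vs limit 270 → met
9. fire-suppression system test 33 days ago vs limit 30 → not met
10. handwashing signage present → met
11. condition 'serves alcohol' holds; product liability coverage $225,000 < $300,000 → not met
Not met: 1, 3, 5, 9, 11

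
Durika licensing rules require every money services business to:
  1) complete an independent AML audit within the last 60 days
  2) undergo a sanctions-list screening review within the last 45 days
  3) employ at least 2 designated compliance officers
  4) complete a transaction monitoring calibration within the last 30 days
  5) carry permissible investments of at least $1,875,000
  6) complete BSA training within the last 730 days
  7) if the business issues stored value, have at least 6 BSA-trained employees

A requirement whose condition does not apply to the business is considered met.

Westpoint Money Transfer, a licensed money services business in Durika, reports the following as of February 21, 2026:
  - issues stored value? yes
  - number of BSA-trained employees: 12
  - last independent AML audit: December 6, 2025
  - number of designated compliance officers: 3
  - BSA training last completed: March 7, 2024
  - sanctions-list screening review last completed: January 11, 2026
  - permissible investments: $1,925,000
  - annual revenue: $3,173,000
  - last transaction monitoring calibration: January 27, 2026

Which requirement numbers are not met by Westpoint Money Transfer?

1

1. independent AML audit 77 days ago vs limit 60 → not met
2. sanctions-list screening review 41 days ago vs limit 45 → met
3. designated compliance officers 3 ≥ 2 → met
4. transaction monitoring calibration 25 days ago vs limit 30 → met
5. permissible investments $1,925,000 ≥ $1,875,000 → met
6. BSA training 716 days ago vs limit 730 → met
7. condition 'issues stored value' holds; BSA-trained employees 12 ≥ 6 → met
Not met: 1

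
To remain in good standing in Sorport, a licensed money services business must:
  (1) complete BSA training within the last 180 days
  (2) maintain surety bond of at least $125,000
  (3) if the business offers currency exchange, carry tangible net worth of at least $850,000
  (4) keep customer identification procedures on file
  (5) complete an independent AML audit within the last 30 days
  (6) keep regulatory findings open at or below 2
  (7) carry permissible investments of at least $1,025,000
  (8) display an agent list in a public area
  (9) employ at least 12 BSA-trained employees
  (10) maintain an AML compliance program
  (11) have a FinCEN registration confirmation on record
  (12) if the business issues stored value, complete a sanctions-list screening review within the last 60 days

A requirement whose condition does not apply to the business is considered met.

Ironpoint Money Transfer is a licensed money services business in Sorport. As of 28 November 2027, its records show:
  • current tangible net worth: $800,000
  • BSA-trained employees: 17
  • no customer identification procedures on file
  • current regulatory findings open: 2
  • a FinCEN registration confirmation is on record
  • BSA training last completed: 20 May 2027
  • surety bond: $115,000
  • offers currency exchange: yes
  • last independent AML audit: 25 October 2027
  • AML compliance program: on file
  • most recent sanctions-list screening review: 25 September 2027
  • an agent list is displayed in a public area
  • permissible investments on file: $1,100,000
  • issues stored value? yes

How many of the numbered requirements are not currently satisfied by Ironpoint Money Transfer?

1. BSA training 192 days ago vs limit 180 → not met
2. surety bond $115,000 < $125,000 → not met
3. condition 'offers currency exchange' holds; tangible net worth $800,000 < $850,000 → not met
4. customer identification procedures absent → not met
5. independent AML audit 34 days ago vs limit 30 → not met
6. regulatory findings open 2 ≤ 2 → met
7. permissible investments $1,100,000 ≥ $1,025,000 → met
8. agent list present → met
9. BSA-trained employees 17 ≥ 12 → met
10. AML compliance program present → met
11. FinCEN registration confirmation present → met
12. condition 'issues stored value' holds; sanctions-list screening review 64 days ago vs limit 60 → not met
Not met: 6 of 12

6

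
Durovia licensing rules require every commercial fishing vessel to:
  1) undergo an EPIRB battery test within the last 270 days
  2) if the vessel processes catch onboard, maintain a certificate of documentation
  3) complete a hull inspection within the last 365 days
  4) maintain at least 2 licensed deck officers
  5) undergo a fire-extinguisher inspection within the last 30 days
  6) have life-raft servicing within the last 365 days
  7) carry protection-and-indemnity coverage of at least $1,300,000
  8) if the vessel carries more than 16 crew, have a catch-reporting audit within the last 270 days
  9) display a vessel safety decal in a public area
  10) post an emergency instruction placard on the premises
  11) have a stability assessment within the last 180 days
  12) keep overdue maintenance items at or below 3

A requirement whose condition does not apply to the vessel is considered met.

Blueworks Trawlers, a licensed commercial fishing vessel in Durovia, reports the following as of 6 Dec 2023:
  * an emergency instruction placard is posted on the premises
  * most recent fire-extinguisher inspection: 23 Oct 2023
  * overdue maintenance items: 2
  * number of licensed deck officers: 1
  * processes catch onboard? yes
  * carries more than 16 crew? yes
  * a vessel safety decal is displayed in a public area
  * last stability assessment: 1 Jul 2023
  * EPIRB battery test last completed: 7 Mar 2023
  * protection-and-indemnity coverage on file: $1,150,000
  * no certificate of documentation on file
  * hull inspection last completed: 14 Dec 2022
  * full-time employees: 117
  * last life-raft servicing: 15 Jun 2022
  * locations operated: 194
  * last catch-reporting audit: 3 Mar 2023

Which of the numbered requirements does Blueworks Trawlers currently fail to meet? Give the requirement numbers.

1. EPIRB battery test 274 days ago vs limit 270 → not met
2. condition 'processes catch onboard' holds; certificate of documentation absent → not met
3. hull inspection 357 days ago vs limit 365 → met
4. licensed deck officers 1 < 2 → not met
5. fire-extinguisher inspection 44 days ago vs limit 30 → not met
6. life-raft servicing 539 days ago vs limit 365 → not met
7. protection-and-indemnity coverage $1,150,000 < $1,300,000 → not met
8. condition 'carries more than 16 crew' holds; catch-reporting audit 278 days ago vs limit 270 → not met
9. vessel safety decal present → met
10. emergency instruction placard present → met
11. stability assessment 158 days ago vs limit 180 → met
12. overdue maintenance items 2 ≤ 3 → met
Not met: 1, 2, 4, 5, 6, 7, 8

1, 2, 4, 5, 6, 7, 8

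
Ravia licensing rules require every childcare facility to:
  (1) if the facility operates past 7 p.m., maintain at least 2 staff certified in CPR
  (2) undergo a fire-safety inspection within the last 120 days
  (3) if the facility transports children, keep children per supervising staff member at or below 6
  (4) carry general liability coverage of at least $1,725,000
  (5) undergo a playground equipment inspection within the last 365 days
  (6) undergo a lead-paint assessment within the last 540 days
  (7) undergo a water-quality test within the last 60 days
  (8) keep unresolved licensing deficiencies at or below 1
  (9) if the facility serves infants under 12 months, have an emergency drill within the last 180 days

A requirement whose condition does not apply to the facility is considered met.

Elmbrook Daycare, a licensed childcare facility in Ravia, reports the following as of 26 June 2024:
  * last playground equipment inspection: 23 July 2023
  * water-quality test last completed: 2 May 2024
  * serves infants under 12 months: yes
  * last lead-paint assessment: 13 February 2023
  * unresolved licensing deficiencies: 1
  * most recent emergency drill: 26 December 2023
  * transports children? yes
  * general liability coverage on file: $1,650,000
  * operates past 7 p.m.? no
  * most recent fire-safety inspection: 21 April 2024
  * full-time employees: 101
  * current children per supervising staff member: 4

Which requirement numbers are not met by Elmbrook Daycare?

4, 9

1. condition 'operates past 7 p.m.' does not hold → requirement n/a → met
2. fire-safety inspection 66 days ago vs limit 120 → met
3. condition 'transports children' holds; children per supervising staff member 4 ≤ 6 → met
4. general liability coverage $1,650,000 < $1,725,000 → not met
5. playground equipment inspection 339 days ago vs limit 365 → met
6. lead-paint assessment 499 days ago vs limit 540 → met
7. water-quality test 55 days ago vs limit 60 → met
8. unresolved licensing deficiencies 1 ≤ 1 → met
9. condition 'serves infants under 12 months' holds; emergency drill 183 days ago vs limit 180 → not met
Not met: 4, 9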